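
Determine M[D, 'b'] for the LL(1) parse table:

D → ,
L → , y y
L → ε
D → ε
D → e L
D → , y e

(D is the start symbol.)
To find M[D, 'b'], we find productions for D where 'b' is in the predict set (PREDICT(N → α) = (FIRST(α) \ {ε}) ∪ (FOLLOW(N) if α ⇒* ε)).

Relevant sets:
  FOLLOW(D) = { $ }

D → ,: PREDICT = { ',' }
D → ε: PREDICT = { $ }
D → e L: PREDICT = { 'e' }
D → , y e: PREDICT = { ',' }

M[D, 'b'] is empty (no production applies)

Answer: Empty (error entry)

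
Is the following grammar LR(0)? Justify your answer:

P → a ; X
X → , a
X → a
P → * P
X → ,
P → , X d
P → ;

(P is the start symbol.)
No. Shift-reduce conflict between [X → , .] and [X → , . a]

Augment with P' → P and build the canonical LR(0) collection (I0 = CLOSURE({[P' → . P]}), then GOTO on every symbol after a dot until no new states appear). It has 14 states:
  I0: { [P → . * P], [P → . , X d], [P → . ;], [P → . a ; X], [P' → . P] }  — shift
  I1: { [P → * . P], [P → . * P], [P → . , X d], [P → . ;], [P → . a ; X] }  — shift
  I2: { [P → , . X d], [X → . , a], [X → . ,], [X → . a] }  — shift
  I3: { [P → ; .] }  — reduce
  I4: { [P' → P .] }  — accept
  I5: { [P → a . ; X] }  — shift
  I6: { [P → a ; . X], [X → . , a], [X → . ,], [X → . a] }  — shift
  I7: { [X → , . a], [X → , .] }  — shift, reduce
  I8: { [P → a ; X .] }  — reduce
  I9: { [X → a .] }  — reduce
  I10: { [X → , a .] }  — reduce
  I11: { [P → , X . d] }  — shift
  I12: { [P → , X d .] }  — reduce
  I13: { [P → * P .] }  — reduce

Conflict in state I7:
  Shift-reduce conflict between [X → , .] and [X → , . a]
So the grammar is NOT LR(0).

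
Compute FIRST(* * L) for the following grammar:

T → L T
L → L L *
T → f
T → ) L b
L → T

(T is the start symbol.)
To compute FIRST(* * L), process the symbols left to right:
Symbol * is a terminal. Add '*' and stop.
FIRST(* * L) = { '*' }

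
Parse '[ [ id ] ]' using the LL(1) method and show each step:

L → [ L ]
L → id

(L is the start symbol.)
LL(1) parsing maintains a stack (initially the start symbol over $) and the input. At each step: if the stack top is a terminal, match it against the current input token; if it is a non-terminal N, replace it with the RHS of M[N, lookahead] (the unique production whose predict set contains the lookahead).

Stack is shown with the top on the left.

Stack      Input         Action
-------------------------------
L $        [ [ id ] ] $  output L → [ L ]
[ L ] $    [ [ id ] ] $  match '['
L ] $      [ id ] ] $    output L → [ L ]
[ L ] ] $  [ id ] ] $    match '['
L ] ] $    id ] ] $      output L → id
id ] ] $   id ] ] $      match 'id'
] ] $      ] ] $         match ']'
] $        ] $           match ']'
$          $             accept

The string is accepted.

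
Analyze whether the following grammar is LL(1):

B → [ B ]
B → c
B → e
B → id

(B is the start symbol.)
A grammar is LL(1) if for each non-terminal N with multiple productions, the predict sets of those productions are pairwise disjoint, where PREDICT(N → α) = (FIRST(α) \ {ε}) ∪ (FOLLOW(N) if α ⇒* ε).

For B:
  PREDICT(B → '[' B ']') = { '[' }
  PREDICT(B → c) = { 'c' }
  PREDICT(B → e) = { 'e' }
  PREDICT(B → id) = { 'id' }

All predict sets are disjoint. The grammar IS LL(1).

Answer: Yes, the grammar is LL(1).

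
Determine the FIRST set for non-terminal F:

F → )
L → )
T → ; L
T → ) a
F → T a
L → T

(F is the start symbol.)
{ ')', ';' }

To compute FIRST(F), examine every production with F on the left-hand side, reading each right-hand side left to right until a non-nullable symbol is reached.

FIRST sets of the other non-terminals involved (by the same procedure, iterated to a fixed point):
  FIRST(T) = { ')', ';' }

From F → ):
  - ')' is a terminal: add ')' and stop
From F → T a:
  - T is a non-terminal: add FIRST(T) \ {ε} = { ')', ';' }
    T is not nullable, so stop

Collecting: FIRST(F) = { ')', ';' }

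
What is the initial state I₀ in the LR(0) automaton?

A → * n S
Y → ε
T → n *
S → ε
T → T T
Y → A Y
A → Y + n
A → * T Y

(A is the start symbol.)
First, augment the grammar with A' → A
I₀ = CLOSURE({ [A' → . A] }):
  [A' → . A] has the dot before A: add [A → . * n S], [A → . Y + n], [A → . * T Y]
  [A → . Y + n] has the dot before Y: add [Y → .], [Y → . A Y]
No further items can be added.

I₀ = { [A → . * T Y], [A → . * n S], [A → . Y + n], [A' → . A], [Y → . A Y], [Y → .] }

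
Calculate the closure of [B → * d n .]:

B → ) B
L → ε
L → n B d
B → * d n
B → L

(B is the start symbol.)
{ [B → * d n .] }

Start with: [B → * d n .]
The dot is at the end, so nothing is added.

CLOSURE = { [B → * d n .] }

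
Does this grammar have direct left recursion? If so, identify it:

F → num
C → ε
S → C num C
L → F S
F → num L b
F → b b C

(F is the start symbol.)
F → num: starts with num
C → ε: starts with ε
S → C num C: starts with C
L → F S: starts with F
F → num L b: starts with num
F → b b C: starts with b

No direct left recursion found.

Answer: No direct left recursion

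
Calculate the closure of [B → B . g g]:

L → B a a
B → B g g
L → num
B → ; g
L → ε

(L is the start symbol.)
Start with: [B → B . g g]
The dot precedes the terminal g, so nothing is added.

CLOSURE = { [B → B . g g] }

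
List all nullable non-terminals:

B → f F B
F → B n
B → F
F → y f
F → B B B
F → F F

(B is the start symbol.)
There are no ε-productions, so no non-terminal can derive ε.
No non-terminals are nullable.

Answer: None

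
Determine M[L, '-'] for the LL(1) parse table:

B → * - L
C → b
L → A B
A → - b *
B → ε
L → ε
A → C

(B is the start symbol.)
To find M[L, '-'], we find productions for L where '-' is in the predict set (PREDICT(N → α) = (FIRST(α) \ {ε}) ∪ (FOLLOW(N) if α ⇒* ε)).

Relevant sets:
  FIRST(A) = { '-', 'b' }
  FOLLOW(L) = { $ }

L → A B: PREDICT = { '-', 'b' }
  '-' is in predict set, so this production goes in M[L, '-']
L → ε: PREDICT = { $ }

M[L, '-'] = L → A B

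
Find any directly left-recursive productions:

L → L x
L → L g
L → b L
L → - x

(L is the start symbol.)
Direct left recursion occurs when N → N α for some non-terminal N (the right-hand side begins with the left-hand side itself).

L → L x: LEFT RECURSIVE (starts with L)
L → L g: LEFT RECURSIVE (starts with L)
L → b L: starts with b
L → - x: starts with '-'

The grammar has direct left recursion on: L.

Answer: Yes, L is left-recursive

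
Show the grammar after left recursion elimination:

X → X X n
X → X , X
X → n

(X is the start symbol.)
X → n X'
X' → X n X'
X' → , X X'
X' → ε

X is directly left-recursive. The standard transformation for
  A → A α₁ | ... | A α_m | β₁ | ... | β_n
is
  A  → β₁ A' | ... | β_n A'
  A' → α₁ A' | ... | α_m A' | ε

X → n becomes X → n X'
X → X X n becomes X' → X n X'
X → X , X becomes X' → , X X'
Add X' → ε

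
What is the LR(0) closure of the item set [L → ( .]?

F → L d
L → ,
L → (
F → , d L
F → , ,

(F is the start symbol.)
To compute CLOSURE, for each item [A → α.Bβ] where B is a non-terminal, add [B → .γ] for all productions B → γ; repeat for the newly added items until nothing changes.

Start with: [L → ( .]
The dot is at the end, so nothing is added.

CLOSURE = { [L → ( .] }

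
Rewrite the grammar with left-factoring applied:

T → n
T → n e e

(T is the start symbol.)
Left-factoring transforms A → αβ₁ | αβ₂ into A → αA' and A' → β₁ | β₂
(α is the longest common prefix among the alternatives). Repeat until
no nonterminal has two alternatives with a common prefix.

Round 1: T has alternatives sharing prefix 'n'. Introduce T': T → n T'
  Add: T' → ε
  Add: T' → e e

No remaining common prefixes — done.

Resulting grammar:
T → n T'
T' → ε
T' → e e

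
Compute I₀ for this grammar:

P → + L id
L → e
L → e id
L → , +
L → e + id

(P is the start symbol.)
First, augment the grammar with P' → P
I₀ = CLOSURE({ [P' → . P] }):
  [P' → . P] has the dot before P: add [P → . + L id]
No further items can be added.

I₀ = { [P → . + L id], [P' → . P] }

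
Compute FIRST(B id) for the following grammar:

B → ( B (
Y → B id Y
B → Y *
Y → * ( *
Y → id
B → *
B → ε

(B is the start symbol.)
{ '(', '*', 'id' }

FIRST sets of the non-terminals involved (from the grammar, by fixed-point iteration):
  FIRST(B) = { '(', '*', 'id', ε }

To compute FIRST(B id), process the symbols left to right:
Symbol B is a non-terminal. Add FIRST(B) \ {ε} = { '(', '*', 'id' }
B is nullable (ε ∈ FIRST(B)), continue to the next symbol.
Symbol id is a terminal. Add 'id' and stop.
FIRST(B id) = { '(', '*', 'id' }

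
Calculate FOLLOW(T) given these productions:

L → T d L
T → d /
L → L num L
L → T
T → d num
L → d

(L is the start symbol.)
{ $, 'd', 'num' }

To compute FOLLOW(T), find every occurrence of T on a right-hand side N → α T β: add FIRST(β) \ {ε}, and if β is empty or nullable also add FOLLOW(N). Iterate to a fixed point.

In L → T d L: T is followed by d L, add FIRST(d L) \ {ε} = { 'd' }
In L → T: T is at the end, add FOLLOW(L)

The FOLLOW sets referred to above (computed the same way, to a fixed point):
  FOLLOW(L) = { $, 'num' }

Taking the union: FOLLOW(T) = { $, 'd', 'num' }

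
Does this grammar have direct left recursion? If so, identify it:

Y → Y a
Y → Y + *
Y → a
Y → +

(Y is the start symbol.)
Y → Y a: LEFT RECURSIVE (starts with Y)
Y → Y + *: LEFT RECURSIVE (starts with Y)
Y → a: starts with a
Y → +: starts with '+'

The grammar has direct left recursion on: Y.

Answer: Yes, Y is left-recursive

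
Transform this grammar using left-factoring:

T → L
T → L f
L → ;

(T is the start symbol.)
Left-factoring transforms A → αβ₁ | αβ₂ into A → αA' and A' → β₁ | β₂
(α is the longest common prefix among the alternatives). Repeat until
no nonterminal has two alternatives with a common prefix.

Round 1: T has alternatives sharing prefix 'L'. Introduce T': T → L T'
  Add: T' → ε
  Add: T' → f

No remaining common prefixes — done.

Resulting grammar:
T → L T'
T' → ε
T' → f
L → ;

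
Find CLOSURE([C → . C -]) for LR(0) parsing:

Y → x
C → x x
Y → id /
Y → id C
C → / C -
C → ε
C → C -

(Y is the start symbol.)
{ [C → . / C -], [C → . C -], [C → . x x], [C → .] }

Start with: [C → . C -]
  [C → . C -] has the dot before C: add [C → . x x], [C → . / C -], [C → .]
No further items can be added.

CLOSURE = { [C → . / C -], [C → . C -], [C → . x x], [C → .] }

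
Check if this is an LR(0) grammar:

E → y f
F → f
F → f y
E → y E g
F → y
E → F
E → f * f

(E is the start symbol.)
No. Shift-reduce conflict between [F → f .] and [E → f . * f]

A grammar is LR(0) if no state in the canonical LR(0) collection has:
  - both a shift item (dot before a terminal) and a complete item (shift-reduce conflict), or
  - two or more complete items (reduce-reduce conflict; the accept item [E' → E .] counts as a complete item here).

Augment with E' → E and build the canonical LR(0) collection (I0 = CLOSURE({[E' → . E]}), then GOTO on every symbol after a dot until no new states appear). It has 11 states:
  I0: { [E → . F], [E → . f * f], [E → . y E g], [E → . y f], [E' → . E], [F → . f y], [F → . f], [F → . y] }  — shift
  I1: { [E' → E .] }  — accept
  I2: { [E → F .] }  — reduce
  I3: { [E → f . * f], [F → f . y], [F → f .] }  — shift, reduce
  I4: { [E → . F], [E → . f * f], [E → . y E g], [E → . y f], [E → y . E g], [E → y . f], [F → . f y], [F → . f], [F → . y], [F → y .] }  — shift, reduce
  I5: { [E → y E . g] }  — shift
  I6: { [E → f . * f], [E → y f .], [F → f . y], [F → f .] }  — shift, 2 reduces
  I7: { [E → f * . f] }  — shift
  I8: { [F → f y .] }  — reduce
  I9: { [E → f * f .] }  — reduce
  I10: { [E → y E g .] }  — reduce

Conflict in state I3:
  Shift-reduce conflict between [F → f .] and [E → f . * f]
So the grammar is NOT LR(0).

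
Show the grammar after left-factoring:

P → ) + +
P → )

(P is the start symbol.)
Left-factoring transforms A → αβ₁ | αβ₂ into A → αA' and A' → β₁ | β₂
(α is the longest common prefix among the alternatives). Repeat until
no nonterminal has two alternatives with a common prefix.

Round 1: P has alternatives sharing prefix ')'. Introduce P': P → ) P'
  Add: P' → + +
  Add: P' → ε

No remaining common prefixes — done.

Resulting grammar:
P → ) P'
P' → + +
P' → ε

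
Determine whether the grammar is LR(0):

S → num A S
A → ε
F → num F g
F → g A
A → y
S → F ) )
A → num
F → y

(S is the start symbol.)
A grammar is LR(0) if no state in the canonical LR(0) collection has:
  - both a shift item (dot before a terminal) and a complete item (shift-reduce conflict), or
  - two or more complete items (reduce-reduce conflict; the accept item [S' → S .] counts as a complete item here).

Augment with S' → S and build the canonical LR(0) collection (I0 = CLOSURE({[S' → . S]}), then GOTO on every symbol after a dot until no new states appear). It has 18 states:
  I0: { [F → . g A], [F → . num F g], [F → . y], [S → . F ) )], [S → . num A S], [S' → . S] }  — shift
  I1: { [S → F . ) )] }  — shift
  I2: { [S' → S .] }  — accept
  I3: { [A → . num], [A → . y], [A → .], [F → g . A] }  — shift, reduce
  I4: { [A → . num], [A → . y], [A → .], [F → . g A], [F → . num F g], [F → . y], [F → num . F g], [S → num . A S] }  — shift, reduce
  I5: { [F → y .] }  — reduce
  I6: { [F → . g A], [F → . num F g], [F → . y], [S → . F ) )], [S → . num A S], [S → num A . S] }  — shift
  I7: { [F → num F . g] }  — shift
  I8: { [A → num .], [F → . g A], [F → . num F g], [F → . y], [F → num . F g] }  — shift, reduce
  I9: { [A → y .], [F → y .] }  — 2 reduces
  I10: { [F → . g A], [F → . num F g], [F → . y], [F → num . F g] }  — shift
  I11: { [F → num F g .] }  — reduce
  I12: { [S → num A S .] }  — reduce
  I13: { [F → g A .] }  — reduce
  I14: { [A → num .] }  — reduce
  I15: { [A → y .] }  — reduce
  I16: { [S → F ) . )] }  — shift
  I17: { [S → F ) ) .] }  — reduce

Conflict in state I3:
  Shift-reduce conflict between [A → .] and [A → . num]
So the grammar is NOT LR(0).

Answer: No. Shift-reduce conflict between [A → .] and [A → . num]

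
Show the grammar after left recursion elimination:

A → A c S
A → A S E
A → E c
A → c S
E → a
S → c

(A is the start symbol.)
A is directly left-recursive. The standard transformation for
  A → A α₁ | ... | A α_m | β₁ | ... | β_n
is
  A  → β₁ A' | ... | β_n A'
  A' → α₁ A' | ... | α_m A' | ε

A → E c becomes A → E c A'
A → c S becomes A → c S A'
A → A c S becomes A' → c S A'
A → A S E becomes A' → S E A'
Add A' → ε

Productions for other non-terminals are unchanged:
  E → a
  S → c

Resulting grammar:
A → E c A'
A → c S A'
A' → c S A'
A' → S E A'
A' → ε
E → a
S → c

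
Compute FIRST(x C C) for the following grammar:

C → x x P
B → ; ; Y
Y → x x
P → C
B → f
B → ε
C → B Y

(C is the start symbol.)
{ 'x' }

To compute FIRST(x C C), process the symbols left to right:
Symbol x is a terminal. Add 'x' and stop.
FIRST(x C C) = { 'x' }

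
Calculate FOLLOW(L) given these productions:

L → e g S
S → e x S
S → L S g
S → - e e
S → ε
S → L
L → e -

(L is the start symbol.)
To compute FOLLOW(L), find every occurrence of L on a right-hand side N → α L β: add FIRST(β) \ {ε}, and if β is empty or nullable also add FOLLOW(N). Iterate to a fixed point.

L is the start symbol, so $ ∈ FOLLOW(L).
In S → L S g: L is followed by S g, add FIRST(S g) \ {ε} = { '-', 'e', 'g' }
In S → L: L is at the end, add FOLLOW(S)

The FOLLOW sets referred to above (computed the same way, to a fixed point):
  FOLLOW(S) = { $, '-', 'e', 'g' }

Taking the union: FOLLOW(L) = { $, '-', 'e', 'g' }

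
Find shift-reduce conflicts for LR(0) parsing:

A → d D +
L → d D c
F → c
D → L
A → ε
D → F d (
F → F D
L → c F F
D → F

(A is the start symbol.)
Yes — I0: [A → .] vs [A → . d D +]; I4: [D → F .] vs [D → F . d (]; I6: [F → c .] vs [F → . c]; I13: [D → F .] vs [D → F . d (]

A shift-reduce conflict occurs when an LR(0) state has both:
  - a complete (reduce) item [A → α .] (dot at the end), and
  - a shift item [B → β . c γ] (dot before a terminal).

Augment with A' → A and build the canonical LR(0) collection (I0 = CLOSURE({[A' → . A]}), then GOTO on every symbol after a dot until no new states appear). It has 17 states:
  I0: { [A → . d D +], [A → .], [A' → . A] }  — shift, reduce
  I1: { [A' → A .] }  — accept
  I2: { [A → d . D +], [D → . F d (], [D → . F], [D → . L], [F → . F D], [F → . c], [L → . c F F], [L → . d D c] }  — shift
  I3: { [A → d D . +] }  — shift
  I4: { [D → . F d (], [D → . F], [D → . L], [D → F . d (], [D → F .], [F → . F D], [F → . c], [F → F . D], [L → . c F F], [L → . d D c] }  — shift, reduce
  I5: { [D → L .] }  — reduce
  I6: { [F → . F D], [F → . c], [F → c .], [L → c . F F] }  — shift, reduce
  I7: { [D → . F d (], [D → . F], [D → . L], [F → . F D], [F → . c], [L → . c F F], [L → . d D c], [L → d . D c] }  — shift
  I8: { [L → d D . c] }  — shift
  I9: { [L → d D c .] }  — reduce
  I10: { [D → . F d (], [D → . F], [D → . L], [F → . F D], [F → . c], [F → F . D], [L → . c F F], [L → . d D c], [L → c F . F] }  — shift
  I11: { [F → c .] }  — reduce
  I12: { [F → F D .] }  — reduce
  I13: { [D → . F d (], [D → . F], [D → . L], [D → F . d (], [D → F .], [F → . F D], [F → . c], [F → F . D], [L → . c F F], [L → . d D c], [L → c F F .] }  — shift, 2 reduces
  I14: { [D → . F d (], [D → . F], [D → . L], [D → F d . (], [F → . F D], [F → . c], [L → . c F F], [L → . d D c], [L → d . D c] }  — shift
  I15: { [D → F d ( .] }  — reduce
  I16: { [A → d D + .] }  — reduce

I0 contains reduce item [A → .] and shift item [A → . d D +] — shift-reduce conflict.
I4 contains reduce item [D → F .] and shift items [D → F . d (], [F → . c], [L → . c F F], [L → . d D c] — shift-reduce conflict.
I6 contains reduce item [F → c .] and shift item [F → . c] — shift-reduce conflict.
I13 contains reduce items [D → F .], [L → c F F .] and shift items [D → F . d (], [F → . c], [L → . c F F], [L → . d D c] — shift-reduce conflict.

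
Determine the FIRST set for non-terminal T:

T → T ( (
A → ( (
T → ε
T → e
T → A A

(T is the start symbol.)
To compute FIRST(T), examine every production with T on the left-hand side, reading each right-hand side left to right until a non-nullable symbol is reached.

FIRST sets of the other non-terminals involved (by the same procedure, iterated to a fixed point):
  FIRST(A) = { '(' }

From T → T ( (:
  - T is the symbol being defined: contributes nothing new
    T is nullable, so continue to the next symbol
  - '(' is a terminal: add '(' and stop
From T → ε:
  - ε-production, so ε ∈ FIRST(T)
From T → e:
  - e is a terminal: add 'e' and stop
From T → A A:
  - A is a non-terminal: add FIRST(A) \ {ε} = { '(' }
    A is not nullable, so stop

Collecting: FIRST(T) = { '(', 'e', ε }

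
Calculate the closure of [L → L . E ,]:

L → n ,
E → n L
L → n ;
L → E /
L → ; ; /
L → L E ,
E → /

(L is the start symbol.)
{ [E → . /], [E → . n L], [L → L . E ,] }

To compute CLOSURE, for each item [A → α.Bβ] where B is a non-terminal, add [B → .γ] for all productions B → γ; repeat for the newly added items until nothing changes.

Start with: [L → L . E ,]
  [L → L . E ,] has the dot before E: add [E → . n L], [E → . /]
No further items can be added.

CLOSURE = { [E → . /], [E → . n L], [L → L . E ,] }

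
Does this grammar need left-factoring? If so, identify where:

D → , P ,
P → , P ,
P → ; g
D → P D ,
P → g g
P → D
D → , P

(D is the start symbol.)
Yes, D has productions with common prefix ', P'

Left-factoring is needed when two productions for the same non-terminal
share a common prefix on the right-hand side.

Productions for D:
  D → , P ,
  D → P D ,
  D → , P
Productions for P:
  P → , P ,
  P → ; g
  P → g g
  P → D

Found common prefix ', P' in productions for D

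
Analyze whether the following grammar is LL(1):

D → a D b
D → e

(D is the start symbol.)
Yes, the grammar is LL(1).

For D:
  PREDICT(D → a D b) = { 'a' }
  PREDICT(D → e) = { 'e' }

All predict sets are disjoint. The grammar IS LL(1).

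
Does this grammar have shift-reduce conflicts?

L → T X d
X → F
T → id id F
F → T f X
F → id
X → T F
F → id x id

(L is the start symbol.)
Yes — I7: [F → id .] vs [F → id . x id]

Augment with L' → L and build the canonical LR(0) collection (I0 = CLOSURE({[L' → . L]}), then GOTO on every symbol after a dot until no new states appear). It has 17 states:
  I0: { [L → . T X d], [L' → . L], [T → . id id F] }  — shift
  I1: { [L' → L .] }  — accept
  I2: { [F → . T f X], [F → . id x id], [F → . id], [L → T . X d], [T → . id id F], [X → . F], [X → . T F] }  — shift
  I3: { [T → id . id F] }  — shift
  I4: { [F → . T f X], [F → . id x id], [F → . id], [T → . id id F], [T → id id . F] }  — shift
  I5: { [T → id id F .] }  — reduce
  I6: { [F → T . f X] }  — shift
  I7: { [F → id . x id], [F → id .], [T → id . id F] }  — shift, reduce
  I8: { [F → id x . id] }  — shift
  I9: { [F → id x id .] }  — reduce
  I10: { [F → . T f X], [F → . id x id], [F → . id], [F → T f . X], [T → . id id F], [X → . F], [X → . T F] }  — shift
  I11: { [X → F .] }  — reduce
  I12: { [F → . T f X], [F → . id x id], [F → . id], [F → T . f X], [T → . id id F], [X → T . F] }  — shift
  I13: { [F → T f X .] }  — reduce
  I14: { [X → T F .] }  — reduce
  I15: { [L → T X . d] }  — shift
  I16: { [L → T X d .] }  — reduce

I7 contains reduce item [F → id .] and shift items [F → id . x id], [T → id . id F] — shift-reduce conflict.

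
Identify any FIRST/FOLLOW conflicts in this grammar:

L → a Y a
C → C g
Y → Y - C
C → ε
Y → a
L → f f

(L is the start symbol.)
Yes. C → C g with FOLLOW(C) on { 'g' }

A FIRST/FOLLOW conflict occurs when a non-terminal N has a nullable alternative N → β (β ⇒* ε) and another alternative N → α with FIRST(α) ∩ FOLLOW(N) ≠ ∅: on such a lookahead the parser cannot decide between expanding α and letting N vanish via β.

Nullable non-terminals: C.
FIRST sets used below: FIRST(C) = { 'g', ε }

C: nullable alternative(s) C → ε; FOLLOW(C) = { '-', 'a', 'g' }
  C → C g: FIRST \ {ε} = { 'g' } — overlaps FOLLOW(C) on { 'g' }: CONFLICT
  C → ε: FIRST \ {ε} = { } — this is the only nullable alternative, skip

L, Y have no nullable alternative, so no FIRST/FOLLOW check is needed there.

So the grammar has 1 FIRST/FOLLOW conflict (marked CONFLICT above).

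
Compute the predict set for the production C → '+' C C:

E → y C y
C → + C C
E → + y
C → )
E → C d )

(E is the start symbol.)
{ '+' }

PREDICT(C → '+' C C) = (FIRST(RHS) \ {ε}) ∪ (FOLLOW(C) if ε ∈ FIRST(RHS), i.e. RHS ⇒* ε)
FIRST('+' C C) = { '+' }
ε ∉ FIRST('+' C C), so FOLLOW(C) is not added.
PREDICT(C → '+' C C) = { '+' }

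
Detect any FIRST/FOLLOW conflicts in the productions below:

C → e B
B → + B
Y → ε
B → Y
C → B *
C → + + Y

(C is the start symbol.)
No FIRST/FOLLOW conflicts.

A FIRST/FOLLOW conflict occurs when a non-terminal N has a nullable alternative N → β (β ⇒* ε) and another alternative N → α with FIRST(α) ∩ FOLLOW(N) ≠ ∅: on such a lookahead the parser cannot decide between expanding α and letting N vanish via β.

Nullable non-terminals: B, Y.
FIRST sets used below: FIRST(Y) = { ε }

B: nullable alternative(s) B → Y; FOLLOW(B) = { $, '*' }
  B → + B: FIRST \ {ε} = { '+' } — disjoint from FOLLOW(B)
  B → Y: FIRST \ {ε} = { } — this is the only nullable alternative, skip
Y has a nullable alternative but only one production, so nothing to check.

C has no nullable alternative, so no FIRST/FOLLOW check is needed there.

No FIRST/FOLLOW conflicts found.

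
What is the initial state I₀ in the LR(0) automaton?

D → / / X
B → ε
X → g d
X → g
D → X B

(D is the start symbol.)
{ [D → . / / X], [D → . X B], [D' → . D], [X → . g d], [X → . g] }

First, augment the grammar with D' → D
I₀ = CLOSURE({ [D' → . D] }):
  [D' → . D] has the dot before D: add [D → . / / X], [D → . X B]
  [D → . X B] has the dot before X: add [X → . g d], [X → . g]
No further items can be added.

I₀ = { [D → . / / X], [D → . X B], [D' → . D], [X → . g d], [X → . g] }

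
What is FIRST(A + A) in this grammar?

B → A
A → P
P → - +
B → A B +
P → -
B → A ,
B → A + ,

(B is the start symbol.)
FIRST sets of the non-terminals involved (from the grammar, by fixed-point iteration):
  FIRST(A) = { '-' }

To compute FIRST(A + A), process the symbols left to right:
Symbol A is a non-terminal. Add FIRST(A) \ {ε} = { '-' }
A is not nullable (ε ∉ FIRST(A)), so stop here.
FIRST(A + A) = { '-' }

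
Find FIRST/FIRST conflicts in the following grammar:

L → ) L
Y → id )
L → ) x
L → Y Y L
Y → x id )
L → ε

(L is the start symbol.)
A FIRST/FIRST conflict occurs when two productions N → α and N → β for the same non-terminal have FIRST(α) ∩ FIRST(β) ≠ ∅ (with ε ∈ FIRST of a nullable right-hand side, so two nullable alternatives also conflict).

FIRST sets of the non-terminals at (or reachable through a nullable prefix from) the front of some alternative:
  FIRST(Y) = { 'id', 'x' }

Productions for L:
  L → ) L: FIRST = { ')' }
  L → ) x: FIRST = { ')' }
  L → Y Y L: FIRST = { 'id', 'x' }
  L → ε: FIRST = { ε }
Productions for Y:
  Y → id ): FIRST = { 'id' }
  Y → x id ): FIRST = { 'x' }

Conflict for L: L → ) L and L → ) x
  Overlap: { ')' }

Answer: Yes. L → ')' L / L → ')' x on { ')' }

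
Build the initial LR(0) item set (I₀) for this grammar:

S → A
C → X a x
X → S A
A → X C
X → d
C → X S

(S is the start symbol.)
{ [A → . X C], [S → . A], [S' → . S], [X → . S A], [X → . d] }

First, augment the grammar with S' → S
I₀ = CLOSURE({ [S' → . S] }):
  [S' → . S] has the dot before S: add [S → . A]
  [S → . A] has the dot before A: add [A → . X C]
  [A → . X C] has the dot before X: add [X → . S A], [X → . d]
No further items can be added.

I₀ = { [A → . X C], [S → . A], [S' → . S], [X → . S A], [X → . d] }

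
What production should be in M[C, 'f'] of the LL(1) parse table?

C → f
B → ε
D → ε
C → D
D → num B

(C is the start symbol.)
To find M[C, 'f'], we find productions for C where 'f' is in the predict set (PREDICT(N → α) = (FIRST(α) \ {ε}) ∪ (FOLLOW(N) if α ⇒* ε)).

Relevant sets:
  FIRST(D) = { 'num', ε }
  FOLLOW(C) = { $ }

C → f: PREDICT = { 'f' }
  'f' is in predict set, so this production goes in M[C, 'f']
C → D: PREDICT = { $, 'num' }

M[C, 'f'] = C → f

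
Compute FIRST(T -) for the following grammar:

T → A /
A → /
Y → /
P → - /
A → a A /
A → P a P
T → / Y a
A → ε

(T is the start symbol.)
FIRST sets of the non-terminals involved (from the grammar, by fixed-point iteration):
  FIRST(T) = { '-', '/', 'a' }

To compute FIRST(T -), process the symbols left to right:
Symbol T is a non-terminal. Add FIRST(T) \ {ε} = { '-', '/', 'a' }
T is not nullable (ε ∉ FIRST(T)), so stop here.
FIRST(T -) = { '-', '/', 'a' }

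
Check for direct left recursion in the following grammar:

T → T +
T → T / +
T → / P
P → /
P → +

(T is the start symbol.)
T → T +: LEFT RECURSIVE (starts with T)
T → T / +: LEFT RECURSIVE (starts with T)
T → / P: starts with '/'
P → /: starts with '/'
P → +: starts with '+'

The grammar has direct left recursion on: T.

Answer: Yes, T is left-recursive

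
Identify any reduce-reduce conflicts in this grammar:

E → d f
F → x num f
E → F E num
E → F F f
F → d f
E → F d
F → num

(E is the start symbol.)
Yes — I8: [E → d f .] vs [F → d f .]

A reduce-reduce conflict occurs when an LR(0) state has two complete items [A → α .] and [B → β .] — both call for a reduction, and with no lookahead the parser cannot choose between them.

Augment with E' → E and build the canonical LR(0) collection (I0 = CLOSURE({[E' → . E]}), then GOTO on every symbol after a dot until no new states appear). It has 14 states:
  I0: { [E → . F E num], [E → . F F f], [E → . F d], [E → . d f], [E' → . E], [F → . d f], [F → . num], [F → . x num f] }  — shift
  I1: { [E' → E .] }  — accept
  I2: { [E → . F E num], [E → . F F f], [E → . F d], [E → . d f], [E → F . E num], [E → F . F f], [E → F . d], [F → . d f], [F → . num], [F → . x num f] }  — shift
  I3: { [E → d . f], [F → d . f] }  — shift
  I4: { [F → num .] }  — reduce
  I5: { [F → x . num f] }  — shift
  I6: { [F → x num . f] }  — shift
  I7: { [F → x num f .] }  — reduce
  I8: { [E → d f .], [F → d f .] }  — 2 reduces
  I9: { [E → F E . num] }  — shift
  I10: { [E → . F E num], [E → . F F f], [E → . F d], [E → . d f], [E → F . E num], [E → F . F f], [E → F . d], [E → F F . f], [F → . d f], [F → . num], [F → . x num f] }  — shift
  I11: { [E → F d .], [E → d . f], [F → d . f] }  — shift, reduce
  I12: { [E → F F f .] }  — reduce
  I13: { [E → F E num .] }  — reduce

I8 contains complete items [E → d f .], [F → d f .] — reduce-reduce conflict.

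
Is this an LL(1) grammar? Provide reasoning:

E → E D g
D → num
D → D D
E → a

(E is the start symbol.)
Relevant sets:
  FIRST(E) = { 'a' }
  FIRST(D) = { 'num' }

For E:
  PREDICT(E → E D g) = { 'a' }
  PREDICT(E → a) = { 'a' }
For D:
  PREDICT(D → num) = { 'num' }
  PREDICT(D → D D) = { 'num' }

Conflict found: Predict set conflict for E: { 'a' }
The grammar is NOT LL(1).

Answer: No. Predict set conflict for E: { 'a' }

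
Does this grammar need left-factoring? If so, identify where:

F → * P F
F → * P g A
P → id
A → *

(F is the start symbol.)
Left-factoring is needed when two productions for the same non-terminal
share a common prefix on the right-hand side.

Productions for F:
  F → * P F
  F → * P g A

Found common prefix '* P' in productions for F

Answer: Yes, F has productions with common prefix '* P'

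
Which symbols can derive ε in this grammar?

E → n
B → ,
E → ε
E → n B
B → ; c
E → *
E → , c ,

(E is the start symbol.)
{ 'E' }

A non-terminal is nullable if it can derive ε (the empty string): either it has an ε-production, or it has a production whose right-hand side consists entirely of nullable non-terminals.

ε-productions: E → ε
So E is immediately nullable.
No further non-terminal can be added: every production for the remaining non-terminals contains a terminal or a non-nullable non-terminal.
Nullable = { 'E' }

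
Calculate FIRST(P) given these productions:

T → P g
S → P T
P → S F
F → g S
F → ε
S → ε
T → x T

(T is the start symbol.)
FIRST sets of the other non-terminals involved (by the same procedure, iterated to a fixed point):
  FIRST(S) = { 'g', 'x', ε }
  FIRST(F) = { 'g', ε }

From P → S F:
  - S is a non-terminal: add FIRST(S) \ {ε} = { 'g', 'x' }
    S is nullable, so continue to the next symbol
  - F is a non-terminal: add FIRST(F) \ {ε} = { 'g' }
    F is nullable and nothing follows, so the whole right-hand side can vanish: ε ∈ FIRST(P)

Collecting: FIRST(P) = { 'g', 'x', ε }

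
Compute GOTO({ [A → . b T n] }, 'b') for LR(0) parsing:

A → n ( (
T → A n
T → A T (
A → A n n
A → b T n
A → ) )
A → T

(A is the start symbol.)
{ [A → . ) )], [A → . A n n], [A → . T], [A → . b T n], [A → . n ( (], [A → b . T n], [T → . A T (], [T → . A n] }

GOTO(I, 'b') = CLOSURE({ [A → αX.β] : [A → α.Xβ] ∈ I, X = 'b' })

Items with dot before 'b', with the dot advanced:
  [A → . b T n] → [A → b . T n]
Closure of the advanced items:
  [A → b . T n] has the dot before T: add [T → . A n], [T → . A T (]
  [T → . A n] has the dot before A: add [A → . n ( (], [A → . A n n], [A → . b T n], [A → . ) )], [A → . T]

GOTO = { [A → . ) )], [A → . A n n], [A → . T], [A → . b T n], [A → . n ( (], [A → b . T n], [T → . A T (], [T → . A n] }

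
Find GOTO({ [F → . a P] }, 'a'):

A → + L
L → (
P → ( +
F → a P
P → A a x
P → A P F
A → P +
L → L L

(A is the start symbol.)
GOTO(I, 'a') = CLOSURE({ [A → αX.β] : [A → α.Xβ] ∈ I, X = 'a' })

Items with dot before 'a', with the dot advanced:
  [F → . a P] → [F → a . P]
Closure of the advanced items:
  [F → a . P] has the dot before P: add [P → . ( +], [P → . A a x], [P → . A P F]
  [P → . A a x] has the dot before A: add [A → . + L], [A → . P +]

GOTO = { [A → . + L], [A → . P +], [F → a . P], [P → . ( +], [P → . A P F], [P → . A a x] }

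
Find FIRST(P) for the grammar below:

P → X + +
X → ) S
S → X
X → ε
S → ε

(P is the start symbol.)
FIRST sets of the other non-terminals involved (by the same procedure, iterated to a fixed point):
  FIRST(X) = { ')', ε }

From P → X + +:
  - X is a non-terminal: add FIRST(X) \ {ε} = { ')' }
    X is nullable, so continue to the next symbol
  - '+' is a terminal: add '+' and stop

Collecting: FIRST(P) = { ')', '+' }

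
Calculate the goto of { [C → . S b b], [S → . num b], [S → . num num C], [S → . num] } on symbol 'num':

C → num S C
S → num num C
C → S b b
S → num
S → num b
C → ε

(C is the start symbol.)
{ [S → num . b], [S → num . num C], [S → num .] }

GOTO(I, 'num') = CLOSURE({ [A → αX.β] : [A → α.Xβ] ∈ I, X = 'num' })

Items with dot before 'num', with the dot advanced:
  [S → . num] → [S → num .]
  [S → . num b] → [S → num . b]
  [S → . num num C] → [S → num . num C]
Closure adds nothing (no advanced item has the dot before a non-terminal).

GOTO = { [S → num . b], [S → num . num C], [S → num .] }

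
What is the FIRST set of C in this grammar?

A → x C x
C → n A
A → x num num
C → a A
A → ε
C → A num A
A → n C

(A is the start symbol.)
FIRST sets of the other non-terminals involved (by the same procedure, iterated to a fixed point):
  FIRST(A) = { 'n', 'x', ε }

From C → n A:
  - n is a terminal: add 'n' and stop
From C → a A:
  - a is a terminal: add 'a' and stop
From C → A num A:
  - A is a non-terminal: add FIRST(A) \ {ε} = { 'n', 'x' }
    A is nullable, so continue to the next symbol
  - num is a terminal: add 'num' and stop

Collecting: FIRST(C) = { 'a', 'n', 'num', 'x' }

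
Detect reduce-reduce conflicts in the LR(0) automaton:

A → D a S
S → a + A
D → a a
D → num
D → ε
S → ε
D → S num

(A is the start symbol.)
A reduce-reduce conflict occurs when an LR(0) state has two complete items [A → α .] and [B → β .] — both call for a reduction, and with no lookahead the parser cannot choose between them.

Augment with A' → A and build the canonical LR(0) collection (I0 = CLOSURE({[A' → . A]}), then GOTO on every symbol after a dot until no new states appear). It has 13 states:
  I0: { [A → . D a S], [A' → . A], [D → . S num], [D → . a a], [D → . num], [D → .], [S → . a + A], [S → .] }  — shift, 2 reduces
  I1: { [A' → A .] }  — accept
  I2: { [A → D . a S] }  — shift
  I3: { [D → S . num] }  — shift
  I4: { [D → a . a], [S → a . + A] }  — shift
  I5: { [D → num .] }  — reduce
  I6: { [A → . D a S], [D → . S num], [D → . a a], [D → . num], [D → .], [S → . a + A], [S → .], [S → a + . A] }  — shift, 2 reduces
  I7: { [D → a a .] }  — reduce
  I8: { [S → a + A .] }  — reduce
  I9: { [D → S num .] }  — reduce
  I10: { [A → D a . S], [S → . a + A], [S → .] }  — shift, reduce
  I11: { [A → D a S .] }  — reduce
  I12: { [S → a . + A] }  — shift

I0 contains complete items [D → .], [S → .] — reduce-reduce conflict.
I6 contains complete items [D → .], [S → .] — reduce-reduce conflict.

Answer: Yes — I0: [D → .] vs [S → .]; I6: [D → .] vs [S → .]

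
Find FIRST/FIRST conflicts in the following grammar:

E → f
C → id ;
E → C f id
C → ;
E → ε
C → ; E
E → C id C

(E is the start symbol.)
FIRST sets of the non-terminals at (or reachable through a nullable prefix from) the front of some alternative:
  FIRST(C) = { ';', 'id' }

Productions for E:
  E → f: FIRST = { 'f' }
  E → C f id: FIRST = { ';', 'id' }
  E → ε: FIRST = { ε }
  E → C id C: FIRST = { ';', 'id' }
Productions for C:
  C → id ;: FIRST = { 'id' }
  C → ;: FIRST = { ';' }
  C → ; E: FIRST = { ';' }

Conflict for E: E → C f id and E → C id C
  Overlap: { ';', 'id' }
Conflict for C: C → ; and C → ; E
  Overlap: { ';' }

Answer: Yes. E → C f id / E → C id C on { ';', 'id' }; C → ';' / C → ';' E on { ';' }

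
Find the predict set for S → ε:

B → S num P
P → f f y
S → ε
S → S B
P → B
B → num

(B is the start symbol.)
{ 'num' }

PREDICT(S → ε) = (FIRST(RHS) \ {ε}) ∪ (FOLLOW(S) if ε ∈ FIRST(RHS), i.e. RHS ⇒* ε)
The right-hand side is ε (FIRST(ε) = { ε }), so the predict set is FOLLOW(S) = { 'num' }
PREDICT(S → ε) = { 'num' }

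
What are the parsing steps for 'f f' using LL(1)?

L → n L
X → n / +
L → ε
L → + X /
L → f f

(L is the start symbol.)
LL(1) parsing maintains a stack (initially the start symbol over $) and the input. At each step: if the stack top is a terminal, match it against the current input token; if it is a non-terminal N, replace it with the RHS of M[N, lookahead] (the unique production whose predict set contains the lookahead).

Stack is shown with the top on the left.

Stack  Input  Action
--------------------
L $    f f $  output L → f f
f f $  f f $  match 'f'
f $    f $    match 'f'
$      $      accept

The string is accepted.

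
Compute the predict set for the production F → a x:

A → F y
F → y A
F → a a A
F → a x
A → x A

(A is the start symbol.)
PREDICT(F → a x) = (FIRST(RHS) \ {ε}) ∪ (FOLLOW(F) if ε ∈ FIRST(RHS), i.e. RHS ⇒* ε)
FIRST(a x) = { 'a' }
ε ∉ FIRST(a x), so FOLLOW(F) is not added.
PREDICT(F → a x) = { 'a' }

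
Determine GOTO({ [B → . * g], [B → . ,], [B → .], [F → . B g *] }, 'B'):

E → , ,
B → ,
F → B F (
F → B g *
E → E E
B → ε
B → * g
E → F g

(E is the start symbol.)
GOTO(I, 'B') = CLOSURE({ [A → αX.β] : [A → α.Xβ] ∈ I, X = 'B' })

Items with dot before 'B', with the dot advanced:
  [F → . B g *] → [F → B . g *]
Closure adds nothing (no advanced item has the dot before a non-terminal).

GOTO = { [F → B . g *] }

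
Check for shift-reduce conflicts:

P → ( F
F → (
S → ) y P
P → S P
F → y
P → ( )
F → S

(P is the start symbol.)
Yes — I9: [P → ( ) .] vs [S → ) . y P]

A shift-reduce conflict occurs when an LR(0) state has both:
  - a complete (reduce) item [A → α .] (dot at the end), and
  - a shift item [B → β . c γ] (dot before a terminal).

Augment with P' → P and build the canonical LR(0) collection (I0 = CLOSURE({[P' → . P]}), then GOTO on every symbol after a dot until no new states appear). It has 13 states:
  I0: { [P → . ( )], [P → . ( F], [P → . S P], [P' → . P], [S → . ) y P] }  — shift
  I1: { [F → . (], [F → . S], [F → . y], [P → ( . )], [P → ( . F], [S → . ) y P] }  — shift
  I2: { [S → ) . y P] }  — shift
  I3: { [P' → P .] }  — accept
  I4: { [P → . ( )], [P → . ( F], [P → . S P], [P → S . P], [S → . ) y P] }  — shift
  I5: { [P → S P .] }  — reduce
  I6: { [P → . ( )], [P → . ( F], [P → . S P], [S → ) y . P], [S → . ) y P] }  — shift
  I7: { [S → ) y P .] }  — reduce
  I8: { [F → ( .] }  — reduce
  I9: { [P → ( ) .], [S → ) . y P] }  — shift, reduce
  I10: { [P → ( F .] }  — reduce
  I11: { [F → S .] }  — reduce
  I12: { [F → y .] }  — reduce

I9 contains reduce item [P → ( ) .] and shift item [S → ) . y P] — shift-reduce conflict.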